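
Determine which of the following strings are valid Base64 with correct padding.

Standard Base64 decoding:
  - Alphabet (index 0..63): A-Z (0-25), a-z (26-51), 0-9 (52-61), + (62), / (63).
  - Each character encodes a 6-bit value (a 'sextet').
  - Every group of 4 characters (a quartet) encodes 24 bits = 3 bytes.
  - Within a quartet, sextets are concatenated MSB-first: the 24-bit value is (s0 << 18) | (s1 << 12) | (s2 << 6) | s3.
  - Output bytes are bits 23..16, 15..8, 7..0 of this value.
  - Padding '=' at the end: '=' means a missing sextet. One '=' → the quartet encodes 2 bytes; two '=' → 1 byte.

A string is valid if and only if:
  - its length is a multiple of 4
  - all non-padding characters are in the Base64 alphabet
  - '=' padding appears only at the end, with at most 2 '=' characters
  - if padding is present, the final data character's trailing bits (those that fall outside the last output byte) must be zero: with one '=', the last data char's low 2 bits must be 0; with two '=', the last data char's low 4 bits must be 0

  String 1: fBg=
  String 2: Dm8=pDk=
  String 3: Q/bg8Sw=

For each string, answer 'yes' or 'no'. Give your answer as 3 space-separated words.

Answer: yes no yes

Derivation:
String 1: 'fBg=' → valid
String 2: 'Dm8=pDk=' → invalid (bad char(s): ['=']; '=' in middle)
String 3: 'Q/bg8Sw=' → valid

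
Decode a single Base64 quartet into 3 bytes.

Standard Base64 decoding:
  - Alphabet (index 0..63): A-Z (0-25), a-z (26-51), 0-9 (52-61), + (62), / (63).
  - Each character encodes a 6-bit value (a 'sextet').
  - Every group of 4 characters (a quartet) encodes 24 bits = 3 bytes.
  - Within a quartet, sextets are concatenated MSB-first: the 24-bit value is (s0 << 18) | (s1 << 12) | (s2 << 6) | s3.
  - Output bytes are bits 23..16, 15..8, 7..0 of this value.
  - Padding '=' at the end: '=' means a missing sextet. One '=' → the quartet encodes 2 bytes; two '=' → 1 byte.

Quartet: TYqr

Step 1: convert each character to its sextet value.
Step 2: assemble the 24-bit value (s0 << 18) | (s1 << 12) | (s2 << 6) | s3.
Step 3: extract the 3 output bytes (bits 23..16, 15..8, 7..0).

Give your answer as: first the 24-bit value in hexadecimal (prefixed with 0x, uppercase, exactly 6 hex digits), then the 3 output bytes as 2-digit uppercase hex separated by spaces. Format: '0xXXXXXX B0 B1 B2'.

Sextets: T=19, Y=24, q=42, r=43
24-bit: (19<<18) | (24<<12) | (42<<6) | 43
      = 0x4C0000 | 0x018000 | 0x000A80 | 0x00002B
      = 0x4D8AAB
Bytes: (v>>16)&0xFF=4D, (v>>8)&0xFF=8A, v&0xFF=AB

Answer: 0x4D8AAB 4D 8A AB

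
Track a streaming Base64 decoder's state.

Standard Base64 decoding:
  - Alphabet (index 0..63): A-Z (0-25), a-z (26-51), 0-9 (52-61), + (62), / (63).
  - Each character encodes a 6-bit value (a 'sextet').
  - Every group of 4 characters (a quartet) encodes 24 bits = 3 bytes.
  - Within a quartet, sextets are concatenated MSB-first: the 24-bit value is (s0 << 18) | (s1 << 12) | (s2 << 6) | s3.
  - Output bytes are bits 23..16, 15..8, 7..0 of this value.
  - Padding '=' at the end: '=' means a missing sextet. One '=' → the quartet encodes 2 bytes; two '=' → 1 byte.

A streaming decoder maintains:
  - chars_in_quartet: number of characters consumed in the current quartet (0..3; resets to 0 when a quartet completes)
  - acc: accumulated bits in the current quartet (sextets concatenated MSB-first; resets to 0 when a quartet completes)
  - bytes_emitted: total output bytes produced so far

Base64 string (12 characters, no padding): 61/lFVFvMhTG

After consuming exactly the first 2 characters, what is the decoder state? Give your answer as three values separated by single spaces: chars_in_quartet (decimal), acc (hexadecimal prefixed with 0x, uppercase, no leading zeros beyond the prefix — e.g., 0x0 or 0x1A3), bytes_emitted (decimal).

After char 0 ('6'=58): chars_in_quartet=1 acc=0x3A bytes_emitted=0
After char 1 ('1'=53): chars_in_quartet=2 acc=0xEB5 bytes_emitted=0

Answer: 2 0xEB5 0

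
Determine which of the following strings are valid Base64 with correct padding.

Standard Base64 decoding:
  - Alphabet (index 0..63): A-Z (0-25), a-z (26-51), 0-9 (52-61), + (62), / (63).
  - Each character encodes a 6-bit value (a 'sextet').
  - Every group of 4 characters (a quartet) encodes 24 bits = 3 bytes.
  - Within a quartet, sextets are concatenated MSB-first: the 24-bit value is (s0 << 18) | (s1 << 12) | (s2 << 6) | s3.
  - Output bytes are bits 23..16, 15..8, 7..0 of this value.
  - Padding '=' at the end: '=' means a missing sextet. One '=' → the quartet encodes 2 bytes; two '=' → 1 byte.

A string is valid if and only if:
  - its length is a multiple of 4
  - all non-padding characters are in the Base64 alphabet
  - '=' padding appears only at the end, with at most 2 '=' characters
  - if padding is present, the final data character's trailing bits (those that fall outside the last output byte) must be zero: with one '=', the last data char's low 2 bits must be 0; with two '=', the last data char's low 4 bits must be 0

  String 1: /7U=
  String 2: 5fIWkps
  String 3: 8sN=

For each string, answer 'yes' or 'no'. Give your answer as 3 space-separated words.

Answer: yes no no

Derivation:
String 1: '/7U=' → valid
String 2: '5fIWkps' → invalid (len=7 not mult of 4)
String 3: '8sN=' → invalid (bad trailing bits)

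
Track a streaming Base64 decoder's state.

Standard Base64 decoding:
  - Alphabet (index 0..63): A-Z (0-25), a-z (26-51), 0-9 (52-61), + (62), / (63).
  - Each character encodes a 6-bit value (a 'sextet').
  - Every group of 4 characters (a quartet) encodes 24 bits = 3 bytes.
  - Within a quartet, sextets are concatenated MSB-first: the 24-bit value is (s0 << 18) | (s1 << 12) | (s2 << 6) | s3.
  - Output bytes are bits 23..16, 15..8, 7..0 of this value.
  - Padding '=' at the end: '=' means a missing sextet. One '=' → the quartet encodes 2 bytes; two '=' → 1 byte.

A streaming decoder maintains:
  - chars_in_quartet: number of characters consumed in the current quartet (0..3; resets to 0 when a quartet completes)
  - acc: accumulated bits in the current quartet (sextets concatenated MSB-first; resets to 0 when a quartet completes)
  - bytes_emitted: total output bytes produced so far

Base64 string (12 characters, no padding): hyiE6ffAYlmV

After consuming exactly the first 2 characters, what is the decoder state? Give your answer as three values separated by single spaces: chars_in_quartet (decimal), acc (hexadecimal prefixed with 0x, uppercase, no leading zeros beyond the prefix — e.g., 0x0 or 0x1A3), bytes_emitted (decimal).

Answer: 2 0x872 0

Derivation:
After char 0 ('h'=33): chars_in_quartet=1 acc=0x21 bytes_emitted=0
After char 1 ('y'=50): chars_in_quartet=2 acc=0x872 bytes_emitted=0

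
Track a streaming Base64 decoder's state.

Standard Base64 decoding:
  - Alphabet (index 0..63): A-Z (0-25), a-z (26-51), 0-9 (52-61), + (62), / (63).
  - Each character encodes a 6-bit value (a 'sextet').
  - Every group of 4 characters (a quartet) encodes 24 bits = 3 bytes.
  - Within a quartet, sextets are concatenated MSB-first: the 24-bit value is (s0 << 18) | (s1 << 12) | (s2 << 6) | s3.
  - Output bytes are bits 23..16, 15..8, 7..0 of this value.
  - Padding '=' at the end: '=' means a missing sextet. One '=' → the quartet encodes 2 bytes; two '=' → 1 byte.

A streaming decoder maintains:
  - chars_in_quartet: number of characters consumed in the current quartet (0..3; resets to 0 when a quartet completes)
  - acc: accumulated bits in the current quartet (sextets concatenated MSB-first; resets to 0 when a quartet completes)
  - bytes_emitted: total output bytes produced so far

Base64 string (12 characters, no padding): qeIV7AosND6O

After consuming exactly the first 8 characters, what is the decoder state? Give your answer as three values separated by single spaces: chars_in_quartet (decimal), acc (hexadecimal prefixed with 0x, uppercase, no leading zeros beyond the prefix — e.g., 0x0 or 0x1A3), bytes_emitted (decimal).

Answer: 0 0x0 6

Derivation:
After char 0 ('q'=42): chars_in_quartet=1 acc=0x2A bytes_emitted=0
After char 1 ('e'=30): chars_in_quartet=2 acc=0xA9E bytes_emitted=0
After char 2 ('I'=8): chars_in_quartet=3 acc=0x2A788 bytes_emitted=0
After char 3 ('V'=21): chars_in_quartet=4 acc=0xA9E215 -> emit A9 E2 15, reset; bytes_emitted=3
After char 4 ('7'=59): chars_in_quartet=1 acc=0x3B bytes_emitted=3
After char 5 ('A'=0): chars_in_quartet=2 acc=0xEC0 bytes_emitted=3
After char 6 ('o'=40): chars_in_quartet=3 acc=0x3B028 bytes_emitted=3
After char 7 ('s'=44): chars_in_quartet=4 acc=0xEC0A2C -> emit EC 0A 2C, reset; bytes_emitted=6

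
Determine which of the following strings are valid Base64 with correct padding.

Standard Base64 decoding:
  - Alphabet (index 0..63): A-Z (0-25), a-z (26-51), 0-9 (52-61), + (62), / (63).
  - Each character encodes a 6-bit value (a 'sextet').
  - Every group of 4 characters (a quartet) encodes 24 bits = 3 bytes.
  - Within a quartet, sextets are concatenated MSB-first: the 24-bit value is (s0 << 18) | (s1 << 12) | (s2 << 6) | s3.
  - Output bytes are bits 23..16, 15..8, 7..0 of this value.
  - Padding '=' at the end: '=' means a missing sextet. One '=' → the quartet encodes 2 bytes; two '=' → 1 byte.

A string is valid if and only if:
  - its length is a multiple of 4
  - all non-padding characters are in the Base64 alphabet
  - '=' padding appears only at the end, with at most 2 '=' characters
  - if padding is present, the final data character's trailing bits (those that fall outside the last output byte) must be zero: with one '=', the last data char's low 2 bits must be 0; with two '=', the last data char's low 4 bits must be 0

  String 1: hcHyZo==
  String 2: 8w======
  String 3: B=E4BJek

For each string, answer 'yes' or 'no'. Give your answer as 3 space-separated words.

String 1: 'hcHyZo==' → invalid (bad trailing bits)
String 2: '8w======' → invalid (6 pad chars (max 2))
String 3: 'B=E4BJek' → invalid (bad char(s): ['=']; '=' in middle)

Answer: no no no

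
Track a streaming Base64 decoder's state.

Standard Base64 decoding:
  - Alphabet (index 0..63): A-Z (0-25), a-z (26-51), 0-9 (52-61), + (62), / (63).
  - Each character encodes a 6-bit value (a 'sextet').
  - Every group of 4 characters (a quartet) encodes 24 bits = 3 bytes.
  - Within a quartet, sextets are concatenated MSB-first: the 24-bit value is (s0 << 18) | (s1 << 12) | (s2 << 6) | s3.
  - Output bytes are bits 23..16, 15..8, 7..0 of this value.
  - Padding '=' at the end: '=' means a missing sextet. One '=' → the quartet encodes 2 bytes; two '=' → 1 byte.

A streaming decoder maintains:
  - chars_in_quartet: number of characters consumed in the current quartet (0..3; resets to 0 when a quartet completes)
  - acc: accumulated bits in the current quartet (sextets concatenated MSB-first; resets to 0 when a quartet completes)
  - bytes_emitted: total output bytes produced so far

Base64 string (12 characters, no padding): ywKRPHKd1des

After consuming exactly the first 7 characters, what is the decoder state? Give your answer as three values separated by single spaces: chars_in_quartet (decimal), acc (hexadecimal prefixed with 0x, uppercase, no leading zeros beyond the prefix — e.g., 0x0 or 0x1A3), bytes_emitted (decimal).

Answer: 3 0xF1CA 3

Derivation:
After char 0 ('y'=50): chars_in_quartet=1 acc=0x32 bytes_emitted=0
After char 1 ('w'=48): chars_in_quartet=2 acc=0xCB0 bytes_emitted=0
After char 2 ('K'=10): chars_in_quartet=3 acc=0x32C0A bytes_emitted=0
After char 3 ('R'=17): chars_in_quartet=4 acc=0xCB0291 -> emit CB 02 91, reset; bytes_emitted=3
After char 4 ('P'=15): chars_in_quartet=1 acc=0xF bytes_emitted=3
After char 5 ('H'=7): chars_in_quartet=2 acc=0x3C7 bytes_emitted=3
After char 6 ('K'=10): chars_in_quartet=3 acc=0xF1CA bytes_emitted=3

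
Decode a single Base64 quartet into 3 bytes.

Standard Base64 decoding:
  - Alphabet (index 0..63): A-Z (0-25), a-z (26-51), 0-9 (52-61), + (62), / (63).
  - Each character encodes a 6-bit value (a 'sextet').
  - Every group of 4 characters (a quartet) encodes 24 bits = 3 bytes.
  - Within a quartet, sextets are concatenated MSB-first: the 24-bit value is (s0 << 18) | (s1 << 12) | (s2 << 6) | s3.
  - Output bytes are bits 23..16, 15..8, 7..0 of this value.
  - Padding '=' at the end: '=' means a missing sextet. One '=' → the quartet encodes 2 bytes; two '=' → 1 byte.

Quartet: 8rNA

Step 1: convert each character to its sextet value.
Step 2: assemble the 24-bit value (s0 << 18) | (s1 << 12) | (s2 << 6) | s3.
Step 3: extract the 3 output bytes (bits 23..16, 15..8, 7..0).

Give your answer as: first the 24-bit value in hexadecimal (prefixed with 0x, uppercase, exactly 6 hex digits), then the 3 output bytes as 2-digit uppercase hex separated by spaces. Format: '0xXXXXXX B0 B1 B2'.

Answer: 0xF2B340 F2 B3 40

Derivation:
Sextets: 8=60, r=43, N=13, A=0
24-bit: (60<<18) | (43<<12) | (13<<6) | 0
      = 0xF00000 | 0x02B000 | 0x000340 | 0x000000
      = 0xF2B340
Bytes: (v>>16)&0xFF=F2, (v>>8)&0xFF=B3, v&0xFF=40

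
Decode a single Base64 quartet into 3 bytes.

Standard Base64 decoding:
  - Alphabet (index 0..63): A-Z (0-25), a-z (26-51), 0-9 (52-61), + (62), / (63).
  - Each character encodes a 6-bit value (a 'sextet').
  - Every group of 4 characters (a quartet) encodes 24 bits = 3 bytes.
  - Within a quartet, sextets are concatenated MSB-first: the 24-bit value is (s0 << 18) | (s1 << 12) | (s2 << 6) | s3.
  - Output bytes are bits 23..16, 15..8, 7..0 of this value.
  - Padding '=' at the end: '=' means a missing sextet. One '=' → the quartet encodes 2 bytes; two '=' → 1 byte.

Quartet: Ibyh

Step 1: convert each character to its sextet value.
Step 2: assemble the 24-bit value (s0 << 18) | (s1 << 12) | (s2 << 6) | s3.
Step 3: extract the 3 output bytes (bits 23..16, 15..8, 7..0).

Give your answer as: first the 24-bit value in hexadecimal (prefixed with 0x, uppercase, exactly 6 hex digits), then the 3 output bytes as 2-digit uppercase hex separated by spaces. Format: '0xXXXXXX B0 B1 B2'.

Answer: 0x21BCA1 21 BC A1

Derivation:
Sextets: I=8, b=27, y=50, h=33
24-bit: (8<<18) | (27<<12) | (50<<6) | 33
      = 0x200000 | 0x01B000 | 0x000C80 | 0x000021
      = 0x21BCA1
Bytes: (v>>16)&0xFF=21, (v>>8)&0xFF=BC, v&0xFF=A1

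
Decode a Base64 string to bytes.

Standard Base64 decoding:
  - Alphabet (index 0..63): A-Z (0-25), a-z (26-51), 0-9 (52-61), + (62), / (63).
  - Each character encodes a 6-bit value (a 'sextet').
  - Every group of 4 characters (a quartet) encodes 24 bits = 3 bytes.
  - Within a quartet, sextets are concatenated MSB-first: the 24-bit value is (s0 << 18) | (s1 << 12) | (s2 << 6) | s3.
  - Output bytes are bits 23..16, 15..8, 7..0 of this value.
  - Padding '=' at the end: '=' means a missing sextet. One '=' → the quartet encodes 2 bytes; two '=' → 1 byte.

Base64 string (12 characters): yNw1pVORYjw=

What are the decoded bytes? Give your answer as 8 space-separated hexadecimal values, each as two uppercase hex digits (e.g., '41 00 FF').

Answer: C8 DC 35 A5 53 91 62 3C

Derivation:
After char 0 ('y'=50): chars_in_quartet=1 acc=0x32 bytes_emitted=0
After char 1 ('N'=13): chars_in_quartet=2 acc=0xC8D bytes_emitted=0
After char 2 ('w'=48): chars_in_quartet=3 acc=0x32370 bytes_emitted=0
After char 3 ('1'=53): chars_in_quartet=4 acc=0xC8DC35 -> emit C8 DC 35, reset; bytes_emitted=3
After char 4 ('p'=41): chars_in_quartet=1 acc=0x29 bytes_emitted=3
After char 5 ('V'=21): chars_in_quartet=2 acc=0xA55 bytes_emitted=3
After char 6 ('O'=14): chars_in_quartet=3 acc=0x2954E bytes_emitted=3
After char 7 ('R'=17): chars_in_quartet=4 acc=0xA55391 -> emit A5 53 91, reset; bytes_emitted=6
After char 8 ('Y'=24): chars_in_quartet=1 acc=0x18 bytes_emitted=6
After char 9 ('j'=35): chars_in_quartet=2 acc=0x623 bytes_emitted=6
After char 10 ('w'=48): chars_in_quartet=3 acc=0x188F0 bytes_emitted=6
Padding '=': partial quartet acc=0x188F0 -> emit 62 3C; bytes_emitted=8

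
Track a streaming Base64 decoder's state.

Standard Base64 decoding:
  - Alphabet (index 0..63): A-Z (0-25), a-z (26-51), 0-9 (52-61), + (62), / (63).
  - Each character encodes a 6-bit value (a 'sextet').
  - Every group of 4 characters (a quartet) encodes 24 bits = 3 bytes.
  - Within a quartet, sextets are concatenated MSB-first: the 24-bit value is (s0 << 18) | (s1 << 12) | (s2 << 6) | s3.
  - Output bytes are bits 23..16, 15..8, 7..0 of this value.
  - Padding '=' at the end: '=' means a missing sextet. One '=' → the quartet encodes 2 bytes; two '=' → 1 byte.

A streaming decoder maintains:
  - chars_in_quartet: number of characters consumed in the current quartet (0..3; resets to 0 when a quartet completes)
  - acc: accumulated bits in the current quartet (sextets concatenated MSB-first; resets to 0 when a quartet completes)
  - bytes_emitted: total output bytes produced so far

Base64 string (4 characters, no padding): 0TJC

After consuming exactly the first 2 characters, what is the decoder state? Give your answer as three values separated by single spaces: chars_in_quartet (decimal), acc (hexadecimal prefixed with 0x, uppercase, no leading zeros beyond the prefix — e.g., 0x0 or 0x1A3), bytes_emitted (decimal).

Answer: 2 0xD13 0

Derivation:
After char 0 ('0'=52): chars_in_quartet=1 acc=0x34 bytes_emitted=0
After char 1 ('T'=19): chars_in_quartet=2 acc=0xD13 bytes_emitted=0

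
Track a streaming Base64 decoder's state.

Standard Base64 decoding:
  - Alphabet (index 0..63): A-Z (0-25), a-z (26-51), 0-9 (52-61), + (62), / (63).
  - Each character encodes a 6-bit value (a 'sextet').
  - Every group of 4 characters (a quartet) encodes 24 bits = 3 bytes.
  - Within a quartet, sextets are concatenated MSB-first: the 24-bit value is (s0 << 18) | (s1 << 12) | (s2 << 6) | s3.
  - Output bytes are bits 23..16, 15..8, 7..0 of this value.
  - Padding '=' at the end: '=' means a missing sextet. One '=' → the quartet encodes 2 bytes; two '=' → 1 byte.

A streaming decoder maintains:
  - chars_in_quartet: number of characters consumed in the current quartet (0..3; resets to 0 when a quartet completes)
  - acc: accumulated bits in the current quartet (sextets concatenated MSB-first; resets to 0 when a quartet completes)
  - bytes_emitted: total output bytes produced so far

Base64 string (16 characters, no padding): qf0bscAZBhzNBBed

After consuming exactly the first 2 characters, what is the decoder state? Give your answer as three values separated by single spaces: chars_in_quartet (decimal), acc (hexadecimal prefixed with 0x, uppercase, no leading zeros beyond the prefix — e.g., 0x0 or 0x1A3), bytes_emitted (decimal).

After char 0 ('q'=42): chars_in_quartet=1 acc=0x2A bytes_emitted=0
After char 1 ('f'=31): chars_in_quartet=2 acc=0xA9F bytes_emitted=0

Answer: 2 0xA9F 0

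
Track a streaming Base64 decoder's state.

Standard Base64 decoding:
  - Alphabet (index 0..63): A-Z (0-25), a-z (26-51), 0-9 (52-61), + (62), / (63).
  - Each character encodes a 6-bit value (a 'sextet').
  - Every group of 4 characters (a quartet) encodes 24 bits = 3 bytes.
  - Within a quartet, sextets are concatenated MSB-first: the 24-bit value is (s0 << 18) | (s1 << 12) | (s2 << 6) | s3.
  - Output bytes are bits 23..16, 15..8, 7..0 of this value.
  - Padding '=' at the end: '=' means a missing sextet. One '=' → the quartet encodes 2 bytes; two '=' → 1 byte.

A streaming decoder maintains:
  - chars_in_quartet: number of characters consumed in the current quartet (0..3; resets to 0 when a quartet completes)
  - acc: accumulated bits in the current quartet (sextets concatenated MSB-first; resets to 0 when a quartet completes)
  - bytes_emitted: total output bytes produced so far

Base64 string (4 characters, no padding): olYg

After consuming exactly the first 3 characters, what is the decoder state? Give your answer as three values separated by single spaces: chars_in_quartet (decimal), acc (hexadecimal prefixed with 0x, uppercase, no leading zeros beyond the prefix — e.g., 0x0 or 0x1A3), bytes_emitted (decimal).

After char 0 ('o'=40): chars_in_quartet=1 acc=0x28 bytes_emitted=0
After char 1 ('l'=37): chars_in_quartet=2 acc=0xA25 bytes_emitted=0
After char 2 ('Y'=24): chars_in_quartet=3 acc=0x28958 bytes_emitted=0

Answer: 3 0x28958 0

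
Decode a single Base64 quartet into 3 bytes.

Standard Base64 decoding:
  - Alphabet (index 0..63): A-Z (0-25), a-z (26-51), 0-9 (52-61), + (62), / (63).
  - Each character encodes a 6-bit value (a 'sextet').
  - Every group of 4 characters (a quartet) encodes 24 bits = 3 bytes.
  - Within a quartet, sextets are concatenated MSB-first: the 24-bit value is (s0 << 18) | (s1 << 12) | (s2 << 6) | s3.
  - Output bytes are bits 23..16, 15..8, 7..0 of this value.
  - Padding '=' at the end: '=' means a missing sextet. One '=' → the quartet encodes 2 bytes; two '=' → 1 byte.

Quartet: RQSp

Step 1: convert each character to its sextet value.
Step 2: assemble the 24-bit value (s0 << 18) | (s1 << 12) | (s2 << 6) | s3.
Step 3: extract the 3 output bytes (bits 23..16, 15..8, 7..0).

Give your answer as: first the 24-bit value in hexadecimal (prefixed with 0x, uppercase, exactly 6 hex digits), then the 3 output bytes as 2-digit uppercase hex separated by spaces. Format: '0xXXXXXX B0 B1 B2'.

Sextets: R=17, Q=16, S=18, p=41
24-bit: (17<<18) | (16<<12) | (18<<6) | 41
      = 0x440000 | 0x010000 | 0x000480 | 0x000029
      = 0x4504A9
Bytes: (v>>16)&0xFF=45, (v>>8)&0xFF=04, v&0xFF=A9

Answer: 0x4504A9 45 04 A9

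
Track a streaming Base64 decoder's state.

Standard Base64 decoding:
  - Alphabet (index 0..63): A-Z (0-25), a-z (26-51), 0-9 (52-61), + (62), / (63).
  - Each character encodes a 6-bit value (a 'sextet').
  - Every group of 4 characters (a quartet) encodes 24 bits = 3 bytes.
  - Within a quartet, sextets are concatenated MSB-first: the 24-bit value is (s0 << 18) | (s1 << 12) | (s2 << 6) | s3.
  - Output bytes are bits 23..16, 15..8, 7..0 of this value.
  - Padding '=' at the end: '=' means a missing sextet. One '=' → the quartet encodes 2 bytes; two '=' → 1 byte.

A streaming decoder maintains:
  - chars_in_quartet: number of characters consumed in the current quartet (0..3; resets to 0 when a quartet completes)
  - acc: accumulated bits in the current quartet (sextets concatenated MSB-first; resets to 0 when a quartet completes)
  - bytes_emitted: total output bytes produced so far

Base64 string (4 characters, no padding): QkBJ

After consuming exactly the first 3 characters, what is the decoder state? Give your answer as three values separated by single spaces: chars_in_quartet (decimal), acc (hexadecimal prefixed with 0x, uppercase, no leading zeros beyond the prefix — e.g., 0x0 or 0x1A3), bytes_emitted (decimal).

Answer: 3 0x10901 0

Derivation:
After char 0 ('Q'=16): chars_in_quartet=1 acc=0x10 bytes_emitted=0
After char 1 ('k'=36): chars_in_quartet=2 acc=0x424 bytes_emitted=0
After char 2 ('B'=1): chars_in_quartet=3 acc=0x10901 bytes_emitted=0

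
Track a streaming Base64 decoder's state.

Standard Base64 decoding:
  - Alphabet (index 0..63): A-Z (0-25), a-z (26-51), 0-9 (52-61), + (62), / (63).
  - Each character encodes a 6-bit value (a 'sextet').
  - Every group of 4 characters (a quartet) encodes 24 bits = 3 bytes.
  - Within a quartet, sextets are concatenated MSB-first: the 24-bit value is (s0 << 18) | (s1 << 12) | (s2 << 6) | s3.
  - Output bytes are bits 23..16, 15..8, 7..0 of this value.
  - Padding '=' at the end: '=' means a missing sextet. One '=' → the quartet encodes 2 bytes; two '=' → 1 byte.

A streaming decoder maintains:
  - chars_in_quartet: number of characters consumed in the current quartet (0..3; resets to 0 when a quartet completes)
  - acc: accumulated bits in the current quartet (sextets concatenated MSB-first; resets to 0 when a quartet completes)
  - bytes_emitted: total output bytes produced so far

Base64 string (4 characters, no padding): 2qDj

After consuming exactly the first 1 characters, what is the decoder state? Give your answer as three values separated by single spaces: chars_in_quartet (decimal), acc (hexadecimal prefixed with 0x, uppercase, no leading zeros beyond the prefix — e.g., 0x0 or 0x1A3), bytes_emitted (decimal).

After char 0 ('2'=54): chars_in_quartet=1 acc=0x36 bytes_emitted=0

Answer: 1 0x36 0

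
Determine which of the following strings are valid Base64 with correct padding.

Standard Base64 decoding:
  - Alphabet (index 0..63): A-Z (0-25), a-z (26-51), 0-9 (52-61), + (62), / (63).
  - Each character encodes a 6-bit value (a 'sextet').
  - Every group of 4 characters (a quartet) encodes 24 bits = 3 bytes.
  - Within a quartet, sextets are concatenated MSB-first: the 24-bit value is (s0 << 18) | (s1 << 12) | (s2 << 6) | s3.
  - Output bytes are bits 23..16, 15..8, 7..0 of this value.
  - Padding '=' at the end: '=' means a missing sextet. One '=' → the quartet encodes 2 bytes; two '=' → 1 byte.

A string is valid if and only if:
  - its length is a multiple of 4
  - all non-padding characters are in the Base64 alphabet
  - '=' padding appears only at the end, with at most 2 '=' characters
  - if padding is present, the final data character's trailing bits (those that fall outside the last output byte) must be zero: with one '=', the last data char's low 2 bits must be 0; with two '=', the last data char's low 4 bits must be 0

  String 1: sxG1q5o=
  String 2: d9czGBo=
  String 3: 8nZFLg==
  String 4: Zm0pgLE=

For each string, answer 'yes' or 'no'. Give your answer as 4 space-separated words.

String 1: 'sxG1q5o=' → valid
String 2: 'd9czGBo=' → valid
String 3: '8nZFLg==' → valid
String 4: 'Zm0pgLE=' → valid

Answer: yes yes yes yes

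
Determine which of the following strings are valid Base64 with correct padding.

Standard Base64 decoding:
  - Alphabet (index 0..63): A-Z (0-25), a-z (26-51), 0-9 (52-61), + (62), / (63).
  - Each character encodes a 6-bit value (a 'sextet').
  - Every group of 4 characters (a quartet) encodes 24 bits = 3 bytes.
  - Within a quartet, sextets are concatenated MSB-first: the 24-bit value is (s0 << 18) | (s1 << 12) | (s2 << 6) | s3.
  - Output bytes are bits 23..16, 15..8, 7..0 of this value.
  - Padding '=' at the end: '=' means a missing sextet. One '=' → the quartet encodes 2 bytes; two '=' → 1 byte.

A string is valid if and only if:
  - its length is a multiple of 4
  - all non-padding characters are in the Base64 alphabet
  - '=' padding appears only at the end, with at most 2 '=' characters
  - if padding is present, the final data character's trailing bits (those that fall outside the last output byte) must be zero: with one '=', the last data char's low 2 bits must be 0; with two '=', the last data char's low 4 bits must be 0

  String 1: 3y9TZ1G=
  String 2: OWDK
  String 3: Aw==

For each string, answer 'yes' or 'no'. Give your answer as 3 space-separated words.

String 1: '3y9TZ1G=' → invalid (bad trailing bits)
String 2: 'OWDK' → valid
String 3: 'Aw==' → valid

Answer: no yes yes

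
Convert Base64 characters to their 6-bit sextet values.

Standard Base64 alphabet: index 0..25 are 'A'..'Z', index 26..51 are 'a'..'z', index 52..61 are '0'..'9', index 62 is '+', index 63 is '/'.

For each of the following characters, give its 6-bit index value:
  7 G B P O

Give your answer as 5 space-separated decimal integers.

'7': 0..9 range, 52 + ord('7') − ord('0') = 59
'G': A..Z range, ord('G') − ord('A') = 6
'B': A..Z range, ord('B') − ord('A') = 1
'P': A..Z range, ord('P') − ord('A') = 15
'O': A..Z range, ord('O') − ord('A') = 14

Answer: 59 6 1 15 14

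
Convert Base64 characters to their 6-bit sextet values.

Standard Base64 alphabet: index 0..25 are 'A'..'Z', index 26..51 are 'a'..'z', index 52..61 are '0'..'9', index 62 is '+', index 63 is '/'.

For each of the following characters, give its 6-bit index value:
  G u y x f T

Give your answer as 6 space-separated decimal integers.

Answer: 6 46 50 49 31 19

Derivation:
'G': A..Z range, ord('G') − ord('A') = 6
'u': a..z range, 26 + ord('u') − ord('a') = 46
'y': a..z range, 26 + ord('y') − ord('a') = 50
'x': a..z range, 26 + ord('x') − ord('a') = 49
'f': a..z range, 26 + ord('f') − ord('a') = 31
'T': A..Z range, ord('T') − ord('A') = 19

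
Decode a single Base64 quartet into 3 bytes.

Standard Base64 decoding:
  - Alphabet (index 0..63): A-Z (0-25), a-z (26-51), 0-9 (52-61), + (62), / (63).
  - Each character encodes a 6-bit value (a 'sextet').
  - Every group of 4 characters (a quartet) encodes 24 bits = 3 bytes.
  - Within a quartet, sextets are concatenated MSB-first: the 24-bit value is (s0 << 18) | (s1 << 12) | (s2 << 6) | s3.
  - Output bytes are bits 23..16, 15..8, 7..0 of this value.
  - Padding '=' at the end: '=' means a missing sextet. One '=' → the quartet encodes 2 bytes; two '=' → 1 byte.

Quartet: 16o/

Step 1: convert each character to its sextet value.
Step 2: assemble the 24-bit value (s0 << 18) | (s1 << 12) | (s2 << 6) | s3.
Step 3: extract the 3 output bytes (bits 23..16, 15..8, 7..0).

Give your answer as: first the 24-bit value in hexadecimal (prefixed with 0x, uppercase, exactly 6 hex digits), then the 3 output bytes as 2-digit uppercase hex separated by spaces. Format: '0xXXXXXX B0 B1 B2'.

Sextets: 1=53, 6=58, o=40, /=63
24-bit: (53<<18) | (58<<12) | (40<<6) | 63
      = 0xD40000 | 0x03A000 | 0x000A00 | 0x00003F
      = 0xD7AA3F
Bytes: (v>>16)&0xFF=D7, (v>>8)&0xFF=AA, v&0xFF=3F

Answer: 0xD7AA3F D7 AA 3F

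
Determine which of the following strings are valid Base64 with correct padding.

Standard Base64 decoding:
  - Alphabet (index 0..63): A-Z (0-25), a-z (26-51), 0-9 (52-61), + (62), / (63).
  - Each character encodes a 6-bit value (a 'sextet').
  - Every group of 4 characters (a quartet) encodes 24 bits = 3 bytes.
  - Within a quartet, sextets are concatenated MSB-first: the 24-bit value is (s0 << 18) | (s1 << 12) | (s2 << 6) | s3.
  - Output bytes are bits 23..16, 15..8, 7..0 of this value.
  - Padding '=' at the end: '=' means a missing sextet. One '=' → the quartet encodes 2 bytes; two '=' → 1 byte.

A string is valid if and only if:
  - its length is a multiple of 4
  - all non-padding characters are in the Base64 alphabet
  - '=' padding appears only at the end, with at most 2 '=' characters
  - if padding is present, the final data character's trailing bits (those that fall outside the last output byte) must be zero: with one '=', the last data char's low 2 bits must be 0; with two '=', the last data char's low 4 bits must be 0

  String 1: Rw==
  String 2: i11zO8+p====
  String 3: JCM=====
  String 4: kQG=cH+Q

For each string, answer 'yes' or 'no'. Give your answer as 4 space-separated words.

String 1: 'Rw==' → valid
String 2: 'i11zO8+p====' → invalid (4 pad chars (max 2))
String 3: 'JCM=====' → invalid (5 pad chars (max 2))
String 4: 'kQG=cH+Q' → invalid (bad char(s): ['=']; '=' in middle)

Answer: yes no no no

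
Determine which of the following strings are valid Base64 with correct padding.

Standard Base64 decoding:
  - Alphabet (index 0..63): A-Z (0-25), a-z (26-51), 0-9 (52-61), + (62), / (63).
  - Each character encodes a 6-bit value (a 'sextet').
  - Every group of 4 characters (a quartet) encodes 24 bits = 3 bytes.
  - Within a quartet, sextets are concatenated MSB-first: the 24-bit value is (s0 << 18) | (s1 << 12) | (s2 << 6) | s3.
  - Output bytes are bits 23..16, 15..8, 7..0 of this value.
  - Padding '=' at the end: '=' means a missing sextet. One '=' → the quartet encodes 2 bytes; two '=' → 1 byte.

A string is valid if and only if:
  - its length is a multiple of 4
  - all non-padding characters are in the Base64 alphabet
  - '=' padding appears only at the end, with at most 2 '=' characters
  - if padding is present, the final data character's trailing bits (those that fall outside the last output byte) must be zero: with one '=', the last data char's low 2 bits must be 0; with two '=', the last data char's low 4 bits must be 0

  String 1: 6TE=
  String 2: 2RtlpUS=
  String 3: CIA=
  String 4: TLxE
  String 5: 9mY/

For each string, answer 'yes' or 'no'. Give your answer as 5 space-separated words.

Answer: yes no yes yes yes

Derivation:
String 1: '6TE=' → valid
String 2: '2RtlpUS=' → invalid (bad trailing bits)
String 3: 'CIA=' → valid
String 4: 'TLxE' → valid
String 5: '9mY/' → valid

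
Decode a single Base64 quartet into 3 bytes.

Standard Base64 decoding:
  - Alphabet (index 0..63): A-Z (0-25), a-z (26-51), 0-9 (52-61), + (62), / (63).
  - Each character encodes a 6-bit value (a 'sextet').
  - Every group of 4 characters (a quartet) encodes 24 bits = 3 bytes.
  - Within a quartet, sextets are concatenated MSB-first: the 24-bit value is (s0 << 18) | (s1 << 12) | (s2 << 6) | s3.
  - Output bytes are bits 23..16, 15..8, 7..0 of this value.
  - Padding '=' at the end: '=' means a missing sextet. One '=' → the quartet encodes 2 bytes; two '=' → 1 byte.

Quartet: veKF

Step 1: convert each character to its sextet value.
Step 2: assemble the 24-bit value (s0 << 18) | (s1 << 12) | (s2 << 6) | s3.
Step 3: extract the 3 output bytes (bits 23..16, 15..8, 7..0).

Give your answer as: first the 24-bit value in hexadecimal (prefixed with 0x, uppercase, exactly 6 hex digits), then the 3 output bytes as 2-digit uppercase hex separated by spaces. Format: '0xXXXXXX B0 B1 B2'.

Sextets: v=47, e=30, K=10, F=5
24-bit: (47<<18) | (30<<12) | (10<<6) | 5
      = 0xBC0000 | 0x01E000 | 0x000280 | 0x000005
      = 0xBDE285
Bytes: (v>>16)&0xFF=BD, (v>>8)&0xFF=E2, v&0xFF=85

Answer: 0xBDE285 BD E2 85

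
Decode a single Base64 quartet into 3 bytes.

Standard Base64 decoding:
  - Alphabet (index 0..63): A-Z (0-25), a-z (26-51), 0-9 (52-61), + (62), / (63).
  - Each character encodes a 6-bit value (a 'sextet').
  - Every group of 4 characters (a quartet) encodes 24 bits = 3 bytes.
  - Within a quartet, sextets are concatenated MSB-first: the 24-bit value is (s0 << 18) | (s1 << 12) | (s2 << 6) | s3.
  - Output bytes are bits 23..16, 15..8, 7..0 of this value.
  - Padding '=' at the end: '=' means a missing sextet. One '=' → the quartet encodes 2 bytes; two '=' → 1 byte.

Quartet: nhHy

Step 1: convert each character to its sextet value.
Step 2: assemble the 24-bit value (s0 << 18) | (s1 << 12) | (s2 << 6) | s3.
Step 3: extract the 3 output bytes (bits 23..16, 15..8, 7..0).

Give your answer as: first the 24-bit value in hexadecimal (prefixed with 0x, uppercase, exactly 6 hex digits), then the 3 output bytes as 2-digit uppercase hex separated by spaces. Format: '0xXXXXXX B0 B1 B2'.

Sextets: n=39, h=33, H=7, y=50
24-bit: (39<<18) | (33<<12) | (7<<6) | 50
      = 0x9C0000 | 0x021000 | 0x0001C0 | 0x000032
      = 0x9E11F2
Bytes: (v>>16)&0xFF=9E, (v>>8)&0xFF=11, v&0xFF=F2

Answer: 0x9E11F2 9E 11 F2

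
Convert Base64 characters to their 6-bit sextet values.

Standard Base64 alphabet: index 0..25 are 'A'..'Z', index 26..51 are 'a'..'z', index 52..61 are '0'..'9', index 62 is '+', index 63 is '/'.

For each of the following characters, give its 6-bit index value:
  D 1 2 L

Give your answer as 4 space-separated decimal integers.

Answer: 3 53 54 11

Derivation:
'D': A..Z range, ord('D') − ord('A') = 3
'1': 0..9 range, 52 + ord('1') − ord('0') = 53
'2': 0..9 range, 52 + ord('2') − ord('0') = 54
'L': A..Z range, ord('L') − ord('A') = 11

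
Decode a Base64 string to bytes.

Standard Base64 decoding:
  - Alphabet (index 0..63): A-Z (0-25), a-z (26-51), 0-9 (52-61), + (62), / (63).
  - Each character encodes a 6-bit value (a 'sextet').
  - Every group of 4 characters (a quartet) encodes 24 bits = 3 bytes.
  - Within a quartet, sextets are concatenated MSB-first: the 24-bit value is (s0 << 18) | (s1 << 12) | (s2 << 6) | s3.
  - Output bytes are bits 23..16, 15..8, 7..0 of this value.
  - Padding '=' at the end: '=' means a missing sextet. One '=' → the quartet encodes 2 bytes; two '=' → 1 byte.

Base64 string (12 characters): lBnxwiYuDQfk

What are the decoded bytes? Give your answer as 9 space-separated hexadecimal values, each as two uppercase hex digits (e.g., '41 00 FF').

After char 0 ('l'=37): chars_in_quartet=1 acc=0x25 bytes_emitted=0
After char 1 ('B'=1): chars_in_quartet=2 acc=0x941 bytes_emitted=0
After char 2 ('n'=39): chars_in_quartet=3 acc=0x25067 bytes_emitted=0
After char 3 ('x'=49): chars_in_quartet=4 acc=0x9419F1 -> emit 94 19 F1, reset; bytes_emitted=3
After char 4 ('w'=48): chars_in_quartet=1 acc=0x30 bytes_emitted=3
After char 5 ('i'=34): chars_in_quartet=2 acc=0xC22 bytes_emitted=3
After char 6 ('Y'=24): chars_in_quartet=3 acc=0x30898 bytes_emitted=3
After char 7 ('u'=46): chars_in_quartet=4 acc=0xC2262E -> emit C2 26 2E, reset; bytes_emitted=6
After char 8 ('D'=3): chars_in_quartet=1 acc=0x3 bytes_emitted=6
After char 9 ('Q'=16): chars_in_quartet=2 acc=0xD0 bytes_emitted=6
After char 10 ('f'=31): chars_in_quartet=3 acc=0x341F bytes_emitted=6
After char 11 ('k'=36): chars_in_quartet=4 acc=0xD07E4 -> emit 0D 07 E4, reset; bytes_emitted=9

Answer: 94 19 F1 C2 26 2E 0D 07 E4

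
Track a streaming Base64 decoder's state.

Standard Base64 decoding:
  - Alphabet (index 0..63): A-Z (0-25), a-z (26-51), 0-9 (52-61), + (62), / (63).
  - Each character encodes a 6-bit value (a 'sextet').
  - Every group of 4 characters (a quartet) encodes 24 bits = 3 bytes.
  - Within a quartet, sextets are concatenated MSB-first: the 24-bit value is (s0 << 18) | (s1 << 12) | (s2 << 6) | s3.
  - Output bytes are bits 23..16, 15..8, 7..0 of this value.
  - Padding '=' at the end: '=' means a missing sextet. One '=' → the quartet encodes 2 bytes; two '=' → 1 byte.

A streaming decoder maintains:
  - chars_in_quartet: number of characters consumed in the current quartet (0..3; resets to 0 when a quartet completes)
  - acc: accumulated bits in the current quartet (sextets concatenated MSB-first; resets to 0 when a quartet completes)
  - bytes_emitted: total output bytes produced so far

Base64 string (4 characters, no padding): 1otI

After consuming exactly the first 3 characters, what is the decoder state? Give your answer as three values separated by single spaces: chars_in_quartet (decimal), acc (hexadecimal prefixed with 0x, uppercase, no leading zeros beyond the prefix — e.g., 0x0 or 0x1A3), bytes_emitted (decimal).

Answer: 3 0x35A2D 0

Derivation:
After char 0 ('1'=53): chars_in_quartet=1 acc=0x35 bytes_emitted=0
After char 1 ('o'=40): chars_in_quartet=2 acc=0xD68 bytes_emitted=0
After char 2 ('t'=45): chars_in_quartet=3 acc=0x35A2D bytes_emitted=0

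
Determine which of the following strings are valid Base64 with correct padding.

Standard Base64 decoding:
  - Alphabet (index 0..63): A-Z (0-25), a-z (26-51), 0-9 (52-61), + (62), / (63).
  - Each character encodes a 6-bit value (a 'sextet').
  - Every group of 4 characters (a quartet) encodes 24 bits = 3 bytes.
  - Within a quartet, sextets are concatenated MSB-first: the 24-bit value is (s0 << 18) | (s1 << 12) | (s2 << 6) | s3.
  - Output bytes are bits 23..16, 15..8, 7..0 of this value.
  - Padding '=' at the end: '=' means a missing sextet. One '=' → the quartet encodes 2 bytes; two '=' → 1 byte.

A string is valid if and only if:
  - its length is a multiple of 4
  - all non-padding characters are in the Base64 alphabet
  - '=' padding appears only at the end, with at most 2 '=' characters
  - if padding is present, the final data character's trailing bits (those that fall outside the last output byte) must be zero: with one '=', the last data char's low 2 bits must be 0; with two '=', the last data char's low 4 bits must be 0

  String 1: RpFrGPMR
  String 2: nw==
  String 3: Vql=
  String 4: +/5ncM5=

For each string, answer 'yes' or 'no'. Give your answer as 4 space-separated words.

String 1: 'RpFrGPMR' → valid
String 2: 'nw==' → valid
String 3: 'Vql=' → invalid (bad trailing bits)
String 4: '+/5ncM5=' → invalid (bad trailing bits)

Answer: yes yes no no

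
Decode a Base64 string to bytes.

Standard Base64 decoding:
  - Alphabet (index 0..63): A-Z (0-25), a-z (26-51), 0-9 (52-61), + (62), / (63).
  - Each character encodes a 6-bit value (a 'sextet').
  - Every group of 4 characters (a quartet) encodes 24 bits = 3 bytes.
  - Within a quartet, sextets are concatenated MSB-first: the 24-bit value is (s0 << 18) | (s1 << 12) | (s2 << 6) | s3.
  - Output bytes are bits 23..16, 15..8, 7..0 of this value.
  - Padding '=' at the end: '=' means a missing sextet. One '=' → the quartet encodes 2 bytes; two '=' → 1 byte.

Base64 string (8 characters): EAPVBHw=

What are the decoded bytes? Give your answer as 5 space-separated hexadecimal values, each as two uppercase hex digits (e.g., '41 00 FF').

After char 0 ('E'=4): chars_in_quartet=1 acc=0x4 bytes_emitted=0
After char 1 ('A'=0): chars_in_quartet=2 acc=0x100 bytes_emitted=0
After char 2 ('P'=15): chars_in_quartet=3 acc=0x400F bytes_emitted=0
After char 3 ('V'=21): chars_in_quartet=4 acc=0x1003D5 -> emit 10 03 D5, reset; bytes_emitted=3
After char 4 ('B'=1): chars_in_quartet=1 acc=0x1 bytes_emitted=3
After char 5 ('H'=7): chars_in_quartet=2 acc=0x47 bytes_emitted=3
After char 6 ('w'=48): chars_in_quartet=3 acc=0x11F0 bytes_emitted=3
Padding '=': partial quartet acc=0x11F0 -> emit 04 7C; bytes_emitted=5

Answer: 10 03 D5 04 7C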